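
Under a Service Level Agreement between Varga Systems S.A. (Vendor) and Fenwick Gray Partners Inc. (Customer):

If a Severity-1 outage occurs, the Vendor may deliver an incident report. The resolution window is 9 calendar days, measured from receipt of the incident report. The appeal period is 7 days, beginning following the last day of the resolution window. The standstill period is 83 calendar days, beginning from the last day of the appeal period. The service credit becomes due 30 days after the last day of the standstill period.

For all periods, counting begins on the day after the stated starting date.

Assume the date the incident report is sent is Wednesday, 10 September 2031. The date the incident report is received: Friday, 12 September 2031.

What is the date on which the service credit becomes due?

The last day of the resolution window: 9 calendar days after 12 September 2031 is 21 September 2031.
Adding 7 calendar days to 21 September 2031 gives 28 September 2031, which is the last day of the appeal period.
The last day of the standstill period: 28 September 2031 + 83 days = 20 December 2031.
Adding 30 calendar days to 20 December 2031 gives 19 January 2032, which is the date on which the service credit becomes due.

19 January 2032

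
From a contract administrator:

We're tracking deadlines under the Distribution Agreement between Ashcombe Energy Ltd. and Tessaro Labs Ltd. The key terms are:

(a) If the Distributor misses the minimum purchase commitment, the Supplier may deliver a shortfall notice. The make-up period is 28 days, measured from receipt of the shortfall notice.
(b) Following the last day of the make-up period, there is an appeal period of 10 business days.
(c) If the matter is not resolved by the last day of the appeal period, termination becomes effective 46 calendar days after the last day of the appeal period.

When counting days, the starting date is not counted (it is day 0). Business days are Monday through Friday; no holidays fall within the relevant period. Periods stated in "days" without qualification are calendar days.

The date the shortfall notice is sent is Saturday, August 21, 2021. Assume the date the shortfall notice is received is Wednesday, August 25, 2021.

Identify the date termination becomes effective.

The last day of the make-up period: August 25, 2021 + 28 days = September 22, 2021.
The last day of the appeal period: 10 business days after Wednesday, September 22, 2021, skipping weekends — Sep 23, Sep 24, Sep 27, Sep 28, Sep 29, Sep 30, Oct 1, Oct 4, Oct 5, Oct 6 — lands on Wednesday, October 6, 2021.
The date termination becomes effective: 46 calendar days after October 6, 2021 is November 21, 2021.

November 21, 2021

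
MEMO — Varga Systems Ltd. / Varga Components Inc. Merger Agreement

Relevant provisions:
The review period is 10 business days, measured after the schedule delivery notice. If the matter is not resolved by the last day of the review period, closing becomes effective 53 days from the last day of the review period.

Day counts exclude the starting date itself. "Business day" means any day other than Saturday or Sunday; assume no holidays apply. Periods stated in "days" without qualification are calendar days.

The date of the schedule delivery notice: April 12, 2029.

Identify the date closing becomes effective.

The last day of the review period: counting 10 business days from Thursday, April 12, 2029 (Apr 13, Apr 16, Apr 17, Apr 18, Apr 19, Apr 20, Apr 23, Apr 24, Apr 25, Apr 26, skipping weekends) reaches Thursday, April 26, 2029.
The date closing becomes effective: 53 calendar days after April 26, 2029 is June 18, 2029.

June 18, 2029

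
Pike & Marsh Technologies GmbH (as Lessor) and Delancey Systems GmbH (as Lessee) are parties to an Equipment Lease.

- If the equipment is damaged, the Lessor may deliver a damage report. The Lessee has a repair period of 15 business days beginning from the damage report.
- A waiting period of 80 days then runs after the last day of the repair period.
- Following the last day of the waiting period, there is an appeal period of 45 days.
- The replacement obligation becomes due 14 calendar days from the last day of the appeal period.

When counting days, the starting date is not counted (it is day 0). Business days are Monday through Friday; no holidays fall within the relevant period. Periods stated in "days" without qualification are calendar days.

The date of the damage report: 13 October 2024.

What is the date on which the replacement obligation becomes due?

The last day of the repair period: 15 business days after Sunday, 13 October 2024, skipping weekends — Oct 14, Oct 15, Oct 16, Oct 17, …, Oct 30, Oct 31, Nov 1 — lands on Friday, 1 November 2024.
The last day of the waiting period: 80 calendar days after 1 November 2024 is 20 January 2025.
The last day of the appeal period: 45 calendar days after 20 January 2025 is 6 March 2025.
Adding 14 calendar days to 6 March 2025 gives 20 March 2025, which is the date on which the replacement obligation becomes due.

20 March 2025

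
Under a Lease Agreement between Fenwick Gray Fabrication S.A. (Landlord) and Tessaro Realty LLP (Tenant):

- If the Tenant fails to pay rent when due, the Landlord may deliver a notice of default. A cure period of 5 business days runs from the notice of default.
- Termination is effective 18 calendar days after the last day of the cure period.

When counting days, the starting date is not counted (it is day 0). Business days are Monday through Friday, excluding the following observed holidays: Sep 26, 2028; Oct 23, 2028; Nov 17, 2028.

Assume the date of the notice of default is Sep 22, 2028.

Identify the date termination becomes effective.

From Friday, Sep 22, 2028, 5 business days (Sep 25, Sep 27, Sep 28, Sep 29, Oct 2, skipping weekends and the listed holiday on Sep 26) brings us to Monday, Oct 2, 2028, which is the last day of the cure period.
Adding 18 calendar days to Oct 2, 2028 gives Oct 20, 2028, which is the date termination becomes effective.

Oct 20, 2028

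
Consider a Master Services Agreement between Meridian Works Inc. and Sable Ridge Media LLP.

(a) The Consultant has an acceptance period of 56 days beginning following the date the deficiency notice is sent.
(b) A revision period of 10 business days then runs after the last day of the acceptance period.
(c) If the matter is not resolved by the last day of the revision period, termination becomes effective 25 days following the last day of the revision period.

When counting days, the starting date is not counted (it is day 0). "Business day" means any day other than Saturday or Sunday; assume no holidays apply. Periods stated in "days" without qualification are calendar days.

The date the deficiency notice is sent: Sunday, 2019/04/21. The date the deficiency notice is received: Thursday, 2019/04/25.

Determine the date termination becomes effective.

2019/07/23

Adding 56 calendar days to 2019/04/21 gives 2019/06/16, which is the last day of the acceptance period.
From Sunday, 2019/06/16, 10 business days (Jun 17, Jun 18, Jun 19, Jun 20, Jun 21, Jun 24, Jun 25, Jun 26, Jun 27, Jun 28, skipping weekends) brings us to Friday, 2019/06/28, which is the last day of the revision period.
Adding 25 calendar days to 2019/06/28 gives 2019/07/23, which is the date termination becomes effective.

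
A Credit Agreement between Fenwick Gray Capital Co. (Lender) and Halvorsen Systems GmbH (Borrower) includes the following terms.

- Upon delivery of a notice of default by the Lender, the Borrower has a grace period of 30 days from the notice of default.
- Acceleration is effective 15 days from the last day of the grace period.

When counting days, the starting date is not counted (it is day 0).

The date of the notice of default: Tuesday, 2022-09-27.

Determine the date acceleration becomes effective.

The last day of the grace period: 30 calendar days after 2022-09-27 is 2022-10-27.
Adding 15 calendar days to 2022-10-27 gives 2022-11-11, which is the date acceleration becomes effective.

2022-11-11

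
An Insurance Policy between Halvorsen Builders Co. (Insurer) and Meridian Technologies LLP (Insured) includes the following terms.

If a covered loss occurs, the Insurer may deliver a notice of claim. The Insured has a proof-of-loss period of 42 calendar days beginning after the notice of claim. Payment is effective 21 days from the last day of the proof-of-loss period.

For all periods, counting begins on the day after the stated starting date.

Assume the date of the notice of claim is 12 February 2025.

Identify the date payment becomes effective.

16 April 2025

The last day of the proof-of-loss period: 12 February 2025 + 42 days = 26 March 2025.
Adding 21 calendar days to 26 March 2025 gives 16 April 2025, which is the date payment becomes effective.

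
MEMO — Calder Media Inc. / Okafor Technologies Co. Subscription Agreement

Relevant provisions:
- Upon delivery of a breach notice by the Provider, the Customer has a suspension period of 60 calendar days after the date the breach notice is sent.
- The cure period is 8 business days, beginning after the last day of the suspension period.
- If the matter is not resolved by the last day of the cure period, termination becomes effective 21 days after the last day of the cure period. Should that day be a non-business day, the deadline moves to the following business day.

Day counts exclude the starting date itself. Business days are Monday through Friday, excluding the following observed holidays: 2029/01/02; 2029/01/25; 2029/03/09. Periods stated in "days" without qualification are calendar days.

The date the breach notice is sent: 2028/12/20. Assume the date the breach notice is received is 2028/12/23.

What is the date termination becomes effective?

Adding 60 calendar days to 2028/12/20 gives 2029/02/18, which is the last day of the suspension period.
From Sunday, 2029/02/18, 8 business days (Feb 19, Feb 20, Feb 21, Feb 22, Feb 23, Feb 26, Feb 27, Feb 28, skipping weekends) brings us to Wednesday, 2029/02/28, which is the last day of the cure period.
The date termination becomes effective: 21 calendar days after 2029/02/28 is 2029/03/21. 2029/03/21 is a Wednesday and is not a listed holiday, so no roll-forward applies.

2029/03/21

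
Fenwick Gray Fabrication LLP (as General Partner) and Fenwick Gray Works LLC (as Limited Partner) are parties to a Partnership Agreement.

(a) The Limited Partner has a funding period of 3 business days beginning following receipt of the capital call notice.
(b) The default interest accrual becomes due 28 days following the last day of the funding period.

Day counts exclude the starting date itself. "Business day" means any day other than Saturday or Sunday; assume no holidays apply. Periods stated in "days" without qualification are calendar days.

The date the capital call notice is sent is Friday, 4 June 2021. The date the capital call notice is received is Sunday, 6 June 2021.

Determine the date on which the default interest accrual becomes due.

From Sunday, 6 June 2021, 3 business days (Jun 7, Jun 8, Jun 9, skipping weekends) brings us to Wednesday, 9 June 2021, which is the last day of the funding period.
Adding 28 calendar days to 9 June 2021 gives 7 July 2021, which is the date on which the default interest accrual becomes due.

7 July 2021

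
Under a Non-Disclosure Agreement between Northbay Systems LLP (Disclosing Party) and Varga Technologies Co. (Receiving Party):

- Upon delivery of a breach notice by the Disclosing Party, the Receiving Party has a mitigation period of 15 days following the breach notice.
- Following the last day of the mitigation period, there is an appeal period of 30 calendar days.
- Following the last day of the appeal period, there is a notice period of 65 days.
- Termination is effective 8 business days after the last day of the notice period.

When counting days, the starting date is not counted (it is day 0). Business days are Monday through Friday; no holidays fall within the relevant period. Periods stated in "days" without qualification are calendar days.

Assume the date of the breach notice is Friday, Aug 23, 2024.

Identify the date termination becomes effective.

Adding 15 calendar days to Aug 23, 2024 gives Sep 7, 2024, which is the last day of the mitigation period.
The last day of the appeal period: Sep 7, 2024 + 30 days = Oct 7, 2024.
The last day of the notice period: Oct 7, 2024 + 65 days = Dec 11, 2024.
The date termination becomes effective: counting 8 business days from Wednesday, Dec 11, 2024 (Dec 12, Dec 13, Dec 16, Dec 17, Dec 18, Dec 19, Dec 20, Dec 23, skipping weekends) reaches Monday, Dec 23, 2024.

Dec 23, 2024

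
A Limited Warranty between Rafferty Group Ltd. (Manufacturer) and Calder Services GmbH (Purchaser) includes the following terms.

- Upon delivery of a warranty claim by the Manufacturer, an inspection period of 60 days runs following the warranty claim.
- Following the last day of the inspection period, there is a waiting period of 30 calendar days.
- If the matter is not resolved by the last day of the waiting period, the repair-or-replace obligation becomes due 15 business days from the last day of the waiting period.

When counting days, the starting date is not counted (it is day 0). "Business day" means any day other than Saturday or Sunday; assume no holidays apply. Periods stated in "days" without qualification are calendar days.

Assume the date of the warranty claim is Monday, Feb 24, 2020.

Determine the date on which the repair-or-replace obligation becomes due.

Jun 12, 2020

The last day of the inspection period: 60 calendar days after Feb 24, 2020 is Apr 24, 2020.
Adding 30 calendar days to Apr 24, 2020 gives May 24, 2020, which is the last day of the waiting period.
The date on which the repair-or-replace obligation becomes due: 15 business days after Sunday, May 24, 2020, skipping weekends — May 25, May 26, May 27, May 28, …, Jun 10, Jun 11, Jun 12 — lands on Friday, Jun 12, 2020.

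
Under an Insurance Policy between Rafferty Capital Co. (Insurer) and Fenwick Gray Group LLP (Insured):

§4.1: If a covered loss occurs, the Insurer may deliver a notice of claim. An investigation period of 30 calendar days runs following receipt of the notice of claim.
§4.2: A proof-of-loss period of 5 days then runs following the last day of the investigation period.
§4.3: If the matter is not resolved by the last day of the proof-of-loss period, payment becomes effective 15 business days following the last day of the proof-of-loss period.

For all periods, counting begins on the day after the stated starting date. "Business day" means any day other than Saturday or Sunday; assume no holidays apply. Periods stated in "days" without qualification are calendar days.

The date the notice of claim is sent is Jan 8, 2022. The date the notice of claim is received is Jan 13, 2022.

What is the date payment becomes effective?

Mar 10, 2022

The last day of the investigation period: 30 calendar days after Jan 13, 2022 is Feb 12, 2022.
Adding 5 calendar days to Feb 12, 2022 gives Feb 17, 2022, which is the last day of the proof-of-loss period.
From Thursday, Feb 17, 2022, 15 business days (Feb 18, Feb 21, Feb 22, Feb 23, …, Mar 8, Mar 9, Mar 10, skipping weekends) brings us to Thursday, Mar 10, 2022, which is the date payment becomes effective.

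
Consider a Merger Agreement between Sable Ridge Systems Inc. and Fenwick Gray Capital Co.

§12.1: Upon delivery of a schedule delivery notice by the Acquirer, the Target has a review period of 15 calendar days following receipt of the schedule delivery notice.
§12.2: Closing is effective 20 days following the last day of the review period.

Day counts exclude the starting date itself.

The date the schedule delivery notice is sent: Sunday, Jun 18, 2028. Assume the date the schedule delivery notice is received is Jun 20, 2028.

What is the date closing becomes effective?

Jul 25, 2028

The last day of the review period: Jun 20, 2028 + 15 days = Jul 5, 2028.
Adding 20 calendar days to Jul 5, 2028 gives Jul 25, 2028, which is the date closing becomes effective.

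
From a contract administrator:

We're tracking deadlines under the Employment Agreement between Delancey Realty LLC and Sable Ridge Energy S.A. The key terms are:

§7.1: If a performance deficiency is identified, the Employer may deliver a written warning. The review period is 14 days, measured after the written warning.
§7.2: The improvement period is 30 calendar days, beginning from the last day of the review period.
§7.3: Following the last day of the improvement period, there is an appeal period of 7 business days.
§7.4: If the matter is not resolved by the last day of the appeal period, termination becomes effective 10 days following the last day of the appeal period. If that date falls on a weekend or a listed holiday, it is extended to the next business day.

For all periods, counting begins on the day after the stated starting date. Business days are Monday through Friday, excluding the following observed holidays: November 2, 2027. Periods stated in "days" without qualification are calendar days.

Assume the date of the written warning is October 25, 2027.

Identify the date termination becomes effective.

December 27, 2027

Adding 14 calendar days to October 25, 2027 gives November 8, 2027, which is the last day of the review period.
The last day of the improvement period: November 8, 2027 + 30 days = December 8, 2027.
The last day of the appeal period: counting 7 business days from Wednesday, December 8, 2027 (Dec 9, Dec 10, Dec 13, Dec 14, Dec 15, Dec 16, Dec 17, skipping weekends) reaches Friday, December 17, 2027.
The date termination becomes effective: 10 calendar days after December 17, 2027 is December 27, 2027. December 27, 2027 is a Monday and is not a listed holiday, so no roll-forward applies.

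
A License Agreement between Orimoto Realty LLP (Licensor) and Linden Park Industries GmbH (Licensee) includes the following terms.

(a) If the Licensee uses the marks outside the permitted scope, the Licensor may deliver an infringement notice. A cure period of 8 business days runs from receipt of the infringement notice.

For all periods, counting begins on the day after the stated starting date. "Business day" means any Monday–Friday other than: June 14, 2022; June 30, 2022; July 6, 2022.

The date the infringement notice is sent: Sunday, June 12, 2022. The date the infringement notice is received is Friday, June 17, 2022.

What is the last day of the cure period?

The last day of the cure period: counting 8 business days from Friday, June 17, 2022 (Jun 20, Jun 21, Jun 22, Jun 23, Jun 24, Jun 27, Jun 28, Jun 29, skipping weekends) reaches Wednesday, June 29, 2022.

June 29, 2022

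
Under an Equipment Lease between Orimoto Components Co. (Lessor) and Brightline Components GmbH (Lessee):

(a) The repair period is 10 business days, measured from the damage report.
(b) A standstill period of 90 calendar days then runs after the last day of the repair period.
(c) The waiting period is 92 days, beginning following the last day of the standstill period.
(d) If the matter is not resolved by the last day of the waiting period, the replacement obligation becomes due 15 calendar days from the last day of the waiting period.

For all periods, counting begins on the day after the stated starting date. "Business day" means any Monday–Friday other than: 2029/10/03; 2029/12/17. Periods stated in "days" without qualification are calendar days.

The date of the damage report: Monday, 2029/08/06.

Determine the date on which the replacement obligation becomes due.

2030/03/05

The last day of the repair period: 10 business days after Monday, 2029/08/06, skipping weekends — Aug 7, Aug 8, Aug 9, Aug 10, Aug 13, Aug 14, Aug 15, Aug 16, Aug 17, Aug 20 — lands on Monday, 2029/08/20.
Adding 90 calendar days to 2029/08/20 gives 2029/11/18, which is the last day of the standstill period.
The last day of the waiting period: 2029/11/18 + 92 days = 2030/02/18.
The date on which the replacement obligation becomes due: 15 calendar days after 2030/02/18 is 2030/03/05.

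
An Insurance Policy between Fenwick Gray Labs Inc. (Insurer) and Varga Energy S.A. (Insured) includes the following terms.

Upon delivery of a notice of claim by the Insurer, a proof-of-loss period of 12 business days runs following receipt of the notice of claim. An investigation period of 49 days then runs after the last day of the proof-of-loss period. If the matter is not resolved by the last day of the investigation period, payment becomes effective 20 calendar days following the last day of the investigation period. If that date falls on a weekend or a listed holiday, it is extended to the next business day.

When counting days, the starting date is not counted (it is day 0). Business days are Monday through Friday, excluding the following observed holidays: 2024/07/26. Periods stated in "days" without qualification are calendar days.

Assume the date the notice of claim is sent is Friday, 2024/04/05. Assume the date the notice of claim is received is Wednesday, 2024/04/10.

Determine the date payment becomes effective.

2024/07/04

The last day of the proof-of-loss period: counting 12 business days from Wednesday, 2024/04/10 (Apr 11, Apr 12, Apr 15, Apr 16, …, Apr 24, Apr 25, Apr 26, skipping weekends) reaches Friday, 2024/04/26.
Adding 49 calendar days to 2024/04/26 gives 2024/06/14, which is the last day of the investigation period.
Adding 20 calendar days to 2024/06/14 gives 2024/07/04, which is the date payment becomes effective. 2024/07/04 is a Thursday and is not a listed holiday, so no roll-forward applies.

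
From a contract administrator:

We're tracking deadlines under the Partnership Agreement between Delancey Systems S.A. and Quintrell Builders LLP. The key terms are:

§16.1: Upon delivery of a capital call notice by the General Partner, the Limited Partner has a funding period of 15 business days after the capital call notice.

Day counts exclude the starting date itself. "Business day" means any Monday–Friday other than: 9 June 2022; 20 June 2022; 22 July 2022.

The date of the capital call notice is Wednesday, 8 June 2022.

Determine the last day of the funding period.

1 July 2022

The last day of the funding period: counting 15 business days from Wednesday, 8 June 2022 (Jun 10, Jun 13, Jun 14, Jun 15, …, Jun 29, Jun 30, Jul 1, skipping weekends and the listed holidays on Jun 9, Jun 20) reaches Friday, 1 July 2022.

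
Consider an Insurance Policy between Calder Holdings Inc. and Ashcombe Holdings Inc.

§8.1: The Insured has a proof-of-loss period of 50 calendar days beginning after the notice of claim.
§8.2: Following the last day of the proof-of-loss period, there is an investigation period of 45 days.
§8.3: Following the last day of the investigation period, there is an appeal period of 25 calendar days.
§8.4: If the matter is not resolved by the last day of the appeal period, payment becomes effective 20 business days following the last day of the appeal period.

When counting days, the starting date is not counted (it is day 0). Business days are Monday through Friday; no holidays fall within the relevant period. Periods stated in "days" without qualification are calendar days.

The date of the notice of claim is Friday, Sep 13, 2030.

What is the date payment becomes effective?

Adding 50 calendar days to Sep 13, 2030 gives Nov 2, 2030, which is the last day of the proof-of-loss period.
The last day of the investigation period: 45 calendar days after Nov 2, 2030 is Dec 17, 2030.
The last day of the appeal period: Dec 17, 2030 + 25 days = Jan 11, 2031.
The date payment becomes effective: 20 business days after Saturday, Jan 11, 2031, skipping weekends — Jan 13, Jan 14, Jan 15, Jan 16, …, Feb 5, Feb 6, Feb 7 — lands on Friday, Feb 7, 2031.

Feb 7, 2031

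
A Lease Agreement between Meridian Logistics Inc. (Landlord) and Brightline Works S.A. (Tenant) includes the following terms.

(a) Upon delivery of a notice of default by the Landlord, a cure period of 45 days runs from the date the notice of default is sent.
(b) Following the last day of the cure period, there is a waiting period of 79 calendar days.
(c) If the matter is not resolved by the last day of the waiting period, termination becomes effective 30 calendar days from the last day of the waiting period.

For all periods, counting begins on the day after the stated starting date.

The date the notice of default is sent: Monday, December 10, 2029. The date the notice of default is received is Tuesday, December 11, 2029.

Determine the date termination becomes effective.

May 13, 2030

The last day of the cure period: 45 calendar days after December 10, 2029 is January 24, 2030.
Adding 79 calendar days to January 24, 2030 gives April 13, 2030, which is the last day of the waiting period.
The date termination becomes effective: April 13, 2030 + 30 days = May 13, 2030.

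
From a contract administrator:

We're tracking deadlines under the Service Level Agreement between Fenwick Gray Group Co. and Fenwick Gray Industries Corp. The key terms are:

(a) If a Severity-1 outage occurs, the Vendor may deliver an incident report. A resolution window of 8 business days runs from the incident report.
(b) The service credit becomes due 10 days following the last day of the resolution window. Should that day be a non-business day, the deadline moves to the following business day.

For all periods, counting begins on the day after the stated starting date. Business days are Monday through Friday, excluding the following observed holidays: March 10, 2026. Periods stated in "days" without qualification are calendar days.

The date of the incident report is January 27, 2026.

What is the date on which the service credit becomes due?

February 16, 2026

The last day of the resolution window: counting 8 business days from Tuesday, January 27, 2026 (Jan 28, Jan 29, Jan 30, Feb 2, Feb 3, Feb 4, Feb 5, Feb 6, skipping weekends) reaches Friday, February 6, 2026.
Adding 10 calendar days to February 6, 2026 gives February 16, 2026, which is the date on which the service credit becomes due. February 16, 2026 is a Monday and is not a listed holiday, so no roll-forward applies.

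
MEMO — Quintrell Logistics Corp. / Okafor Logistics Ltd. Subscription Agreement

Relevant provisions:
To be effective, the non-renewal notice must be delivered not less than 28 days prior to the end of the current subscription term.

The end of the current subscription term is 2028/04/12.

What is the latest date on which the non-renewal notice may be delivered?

2028/04/12 minus 28 days is 2028/03/15.

2028/03/15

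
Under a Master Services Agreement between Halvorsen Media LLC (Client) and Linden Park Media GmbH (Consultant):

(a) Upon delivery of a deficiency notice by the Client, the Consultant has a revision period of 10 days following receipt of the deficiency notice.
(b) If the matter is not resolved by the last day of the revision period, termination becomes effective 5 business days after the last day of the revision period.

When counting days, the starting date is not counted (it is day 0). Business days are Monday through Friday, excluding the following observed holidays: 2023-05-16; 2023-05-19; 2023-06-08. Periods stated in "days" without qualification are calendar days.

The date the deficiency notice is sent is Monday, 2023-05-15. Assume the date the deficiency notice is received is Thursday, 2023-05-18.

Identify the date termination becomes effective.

2023-06-02

Adding 10 calendar days to 2023-05-18 gives 2023-05-28, which is the last day of the revision period.
The date termination becomes effective: counting 5 business days from Sunday, 2023-05-28 (May 29, May 30, May 31, Jun 1, Jun 2, skipping weekends) reaches Friday, 2023-06-02.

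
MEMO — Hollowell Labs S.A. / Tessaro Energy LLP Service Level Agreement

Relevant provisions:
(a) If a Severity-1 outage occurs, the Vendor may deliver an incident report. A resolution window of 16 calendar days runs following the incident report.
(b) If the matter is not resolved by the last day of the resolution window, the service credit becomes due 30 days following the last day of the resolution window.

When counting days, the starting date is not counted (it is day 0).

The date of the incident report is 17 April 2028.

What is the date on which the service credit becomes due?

Adding 16 calendar days to 17 April 2028 gives 3 May 2028, which is the last day of the resolution window.
Adding 30 calendar days to 3 May 2028 gives 2 June 2028, which is the date on which the service credit becomes due.

2 June 2028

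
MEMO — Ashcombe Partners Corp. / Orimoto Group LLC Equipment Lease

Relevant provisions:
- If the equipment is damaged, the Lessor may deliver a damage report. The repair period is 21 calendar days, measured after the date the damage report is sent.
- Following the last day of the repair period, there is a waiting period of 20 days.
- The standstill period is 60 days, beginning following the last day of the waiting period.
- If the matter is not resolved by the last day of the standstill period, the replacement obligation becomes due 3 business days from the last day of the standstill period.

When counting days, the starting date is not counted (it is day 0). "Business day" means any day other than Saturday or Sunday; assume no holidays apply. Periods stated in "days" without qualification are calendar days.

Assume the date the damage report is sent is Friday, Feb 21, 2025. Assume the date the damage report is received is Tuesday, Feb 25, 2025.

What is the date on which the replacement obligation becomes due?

Adding 21 calendar days to Feb 21, 2025 gives Mar 14, 2025, which is the last day of the repair period.
Adding 20 calendar days to Mar 14, 2025 gives Apr 3, 2025, which is the last day of the waiting period.
The last day of the standstill period: Apr 3, 2025 + 60 days = Jun 2, 2025.
The date on which the replacement obligation becomes due: 3 business days after Monday, Jun 2, 2025, skipping weekends — Jun 3, Jun 4, Jun 5 — lands on Thursday, Jun 5, 2025.

Jun 5, 2025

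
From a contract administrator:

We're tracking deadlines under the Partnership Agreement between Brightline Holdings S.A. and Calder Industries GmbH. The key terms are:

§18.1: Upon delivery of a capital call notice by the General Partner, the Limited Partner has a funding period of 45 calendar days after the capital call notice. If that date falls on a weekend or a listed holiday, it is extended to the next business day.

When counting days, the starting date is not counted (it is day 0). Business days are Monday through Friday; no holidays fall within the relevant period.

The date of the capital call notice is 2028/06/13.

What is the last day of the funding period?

2028/07/28

The last day of the funding period: 45 calendar days after 2028/06/13 is 2028/07/28. 2028/07/28 is a Friday, so no roll-forward applies.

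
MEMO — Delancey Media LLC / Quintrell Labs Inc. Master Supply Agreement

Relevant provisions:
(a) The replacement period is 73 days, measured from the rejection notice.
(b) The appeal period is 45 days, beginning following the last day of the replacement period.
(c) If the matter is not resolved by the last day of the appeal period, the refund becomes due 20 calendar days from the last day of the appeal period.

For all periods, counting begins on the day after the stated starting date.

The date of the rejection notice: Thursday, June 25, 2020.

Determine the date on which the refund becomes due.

November 10, 2020

The last day of the replacement period: June 25, 2020 + 73 days = September 6, 2020.
Adding 45 calendar days to September 6, 2020 gives October 21, 2020, which is the last day of the appeal period.
Adding 20 calendar days to October 21, 2020 gives November 10, 2020, which is the date on which the refund becomes due.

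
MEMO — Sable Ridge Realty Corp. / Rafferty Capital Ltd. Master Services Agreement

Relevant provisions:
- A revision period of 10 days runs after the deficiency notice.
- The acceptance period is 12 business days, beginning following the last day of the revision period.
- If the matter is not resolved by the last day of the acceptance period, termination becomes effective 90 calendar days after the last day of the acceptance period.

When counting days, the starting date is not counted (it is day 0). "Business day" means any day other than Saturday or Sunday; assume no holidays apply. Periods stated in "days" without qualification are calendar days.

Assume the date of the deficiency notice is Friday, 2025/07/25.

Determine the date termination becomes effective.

The last day of the revision period: 2025/07/25 + 10 days = 2025/08/04.
From Monday, 2025/08/04, 12 business days (Aug 5, Aug 6, Aug 7, Aug 8, …, Aug 18, Aug 19, Aug 20, skipping weekends) brings us to Wednesday, 2025/08/20, which is the last day of the acceptance period.
The date termination becomes effective: 2025/08/20 + 90 days = 2025/11/18.

2025/11/18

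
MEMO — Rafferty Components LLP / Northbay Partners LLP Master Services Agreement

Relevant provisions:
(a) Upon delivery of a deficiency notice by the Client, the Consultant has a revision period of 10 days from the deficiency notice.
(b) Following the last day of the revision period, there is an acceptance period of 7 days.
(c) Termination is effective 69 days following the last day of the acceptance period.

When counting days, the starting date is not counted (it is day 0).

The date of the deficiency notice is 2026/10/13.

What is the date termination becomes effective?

Adding 10 calendar days to 2026/10/13 gives 2026/10/23, which is the last day of the revision period.
The last day of the acceptance period: 7 calendar days after 2026/10/23 is 2026/10/30.
The date termination becomes effective: 69 calendar days after 2026/10/30 is 2027/01/07.

2027/01/07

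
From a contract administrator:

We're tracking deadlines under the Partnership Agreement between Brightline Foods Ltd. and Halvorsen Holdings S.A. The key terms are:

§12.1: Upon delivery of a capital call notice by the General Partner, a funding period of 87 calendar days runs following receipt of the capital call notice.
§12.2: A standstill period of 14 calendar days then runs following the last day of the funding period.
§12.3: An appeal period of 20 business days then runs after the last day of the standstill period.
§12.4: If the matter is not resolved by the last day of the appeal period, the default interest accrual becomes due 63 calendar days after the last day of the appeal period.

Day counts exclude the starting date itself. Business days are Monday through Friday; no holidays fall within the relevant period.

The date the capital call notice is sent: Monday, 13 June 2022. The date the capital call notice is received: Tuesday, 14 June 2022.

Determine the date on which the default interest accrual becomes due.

Adding 87 calendar days to 14 June 2022 gives 9 September 2022, which is the last day of the funding period.
Adding 14 calendar days to 9 September 2022 gives 23 September 2022, which is the last day of the standstill period.
The last day of the appeal period: 20 business days after Friday, 23 September 2022, skipping weekends — Sep 26, Sep 27, Sep 28, Sep 29, …, Oct 19, Oct 20, Oct 21 — lands on Friday, 21 October 2022.
Adding 63 calendar days to 21 October 2022 gives 23 December 2022, which is the date on which the default interest accrual becomes due.

23 December 2022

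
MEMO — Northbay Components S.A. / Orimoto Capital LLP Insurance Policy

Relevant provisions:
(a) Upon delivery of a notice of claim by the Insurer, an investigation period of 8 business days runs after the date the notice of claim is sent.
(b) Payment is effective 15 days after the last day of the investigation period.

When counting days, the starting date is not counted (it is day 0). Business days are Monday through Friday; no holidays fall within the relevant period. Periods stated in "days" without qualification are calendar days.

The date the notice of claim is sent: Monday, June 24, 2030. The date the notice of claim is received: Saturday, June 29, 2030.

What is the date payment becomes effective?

The last day of the investigation period: 8 business days after Monday, June 24, 2030, skipping weekends — Jun 25, Jun 26, Jun 27, Jun 28, Jul 1, Jul 2, Jul 3, Jul 4 — lands on Thursday, July 4, 2030.
The date payment becomes effective: 15 calendar days after July 4, 2030 is July 19, 2030.

July 19, 2030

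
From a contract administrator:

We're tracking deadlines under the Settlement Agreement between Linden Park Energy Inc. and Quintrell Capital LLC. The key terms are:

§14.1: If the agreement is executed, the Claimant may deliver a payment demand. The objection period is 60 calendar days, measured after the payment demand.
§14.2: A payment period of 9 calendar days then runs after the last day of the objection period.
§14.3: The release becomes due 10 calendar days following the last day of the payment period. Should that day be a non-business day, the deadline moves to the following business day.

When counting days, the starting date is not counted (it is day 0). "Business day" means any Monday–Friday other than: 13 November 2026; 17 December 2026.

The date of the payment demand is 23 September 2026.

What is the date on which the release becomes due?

Adding 60 calendar days to 23 September 2026 gives 22 November 2026, which is the last day of the objection period.
The last day of the payment period: 22 November 2026 + 9 days = 1 December 2026.
Adding 10 calendar days to 1 December 2026 gives 11 December 2026, which is the date on which the release becomes due. 11 December 2026 is a Friday and is not a listed holiday, so no roll-forward applies.

11 December 2026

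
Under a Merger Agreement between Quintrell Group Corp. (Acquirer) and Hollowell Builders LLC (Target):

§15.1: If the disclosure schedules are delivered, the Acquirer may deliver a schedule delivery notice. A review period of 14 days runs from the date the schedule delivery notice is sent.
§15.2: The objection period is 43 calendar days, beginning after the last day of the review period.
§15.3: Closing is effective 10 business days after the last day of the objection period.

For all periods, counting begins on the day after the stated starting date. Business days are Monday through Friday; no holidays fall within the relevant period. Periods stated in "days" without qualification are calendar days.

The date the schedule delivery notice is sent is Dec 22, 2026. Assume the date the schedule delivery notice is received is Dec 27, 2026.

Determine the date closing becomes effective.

The last day of the review period: Dec 22, 2026 + 14 days = Jan 5, 2027.
The last day of the objection period: Jan 5, 2027 + 43 days = Feb 17, 2027.
The date closing becomes effective: 10 business days after Wednesday, Feb 17, 2027, skipping weekends — Feb 18, Feb 19, Feb 22, Feb 23, Feb 24, Feb 25, Feb 26, Mar 1, Mar 2, Mar 3 — lands on Wednesday, Mar 3, 2027.

Mar 3, 2027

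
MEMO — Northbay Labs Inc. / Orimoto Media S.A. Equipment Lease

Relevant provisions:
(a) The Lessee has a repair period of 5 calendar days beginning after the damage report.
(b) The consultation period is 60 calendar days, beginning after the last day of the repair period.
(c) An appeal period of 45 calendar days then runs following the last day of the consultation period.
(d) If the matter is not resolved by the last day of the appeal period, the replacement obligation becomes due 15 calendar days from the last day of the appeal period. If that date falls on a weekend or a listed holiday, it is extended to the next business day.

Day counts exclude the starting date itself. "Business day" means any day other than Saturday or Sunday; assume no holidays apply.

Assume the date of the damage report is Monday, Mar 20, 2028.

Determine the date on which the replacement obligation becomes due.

The last day of the repair period: Mar 20, 2028 + 5 days = Mar 25, 2028.
The last day of the consultation period: 60 calendar days after Mar 25, 2028 is May 24, 2028.
The last day of the appeal period: 45 calendar days after May 24, 2028 is Jul 8, 2028.
The date on which the replacement obligation becomes due: Jul 8, 2028 + 15 days = Jul 23, 2028. That falls on a Sunday, so it rolls to the next business day, Monday, Jul 24, 2028.

Jul 24, 2028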